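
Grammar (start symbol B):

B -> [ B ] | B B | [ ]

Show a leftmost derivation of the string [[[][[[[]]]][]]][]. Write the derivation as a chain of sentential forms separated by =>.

B => BB => [B]B => [[B]]B => [[BB]]B => [[BBB]]B => [[[]BB]]B => [[[][B]B]]B => [[[][[B]]B]]B => [[[][[[B]]]B]]B => [[[][[[[]]]]B]]B => [[[][[[[]]]][]]]B => [[[][[[[]]]][]]][]

B => BB   [B -> B B]
BB => [B]B   [B -> [ B ]]
[B]B => [[B]]B   [B -> [ B ]]
[[B]]B => [[BB]]B   [B -> B B]
[[BB]]B => [[BBB]]B   [B -> B B]
[[BBB]]B => [[[]BB]]B   [B -> [ ]]
[[[]BB]]B => [[[][B]B]]B   [B -> [ B ]]
[[[][B]B]]B => [[[][[B]]B]]B   [B -> [ B ]]
[[[][[B]]B]]B => [[[][[[B]]]B]]B   [B -> [ B ]]
[[[][[[B]]]B]]B => [[[][[[[]]]]B]]B   [B -> [ ]]
[[[][[[[]]]]B]]B => [[[][[[[]]]][]]]B   [B -> [ ]]
[[[][[[[]]]][]]]B => [[[][[[[]]]][]]][]   [B -> [ ]]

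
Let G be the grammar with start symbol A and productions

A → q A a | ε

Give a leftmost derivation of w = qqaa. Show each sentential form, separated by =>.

A => qAa => qqAaa => qqaa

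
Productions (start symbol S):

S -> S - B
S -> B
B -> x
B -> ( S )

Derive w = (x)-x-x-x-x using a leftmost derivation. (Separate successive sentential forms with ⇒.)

S⇒S-B⇒S-B-B⇒S-B-B-B⇒S-B-B-B-B⇒B-B-B-B-B⇒(S)-B-B-B-B⇒(B)-B-B-B-B⇒(x)-B-B-B-B⇒(x)-x-B-B-B⇒(x)-x-x-B-B⇒(x)-x-x-x-B⇒(x)-x-x-x-x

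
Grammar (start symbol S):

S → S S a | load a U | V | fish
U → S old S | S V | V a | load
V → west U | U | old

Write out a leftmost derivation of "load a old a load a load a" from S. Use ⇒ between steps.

S ⇒ S S a ⇒ load a U S a ⇒ load a V a S a ⇒ load a old a S a ⇒ load a old a load a U a ⇒ load a old a load a load a

S ⇒ S S a   [S → S S a]
S S a ⇒ load a U S a   [S → load a U]
load a U S a ⇒ load a V a S a   [U → V a]
load a V a S a ⇒ load a old a S a   [V → old]
load a old a S a ⇒ load a old a load a U a   [S → load a U]
load a old a load a U a ⇒ load a old a load a load a   [U → load]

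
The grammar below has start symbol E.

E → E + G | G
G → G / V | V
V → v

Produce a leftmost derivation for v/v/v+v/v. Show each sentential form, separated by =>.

E=>E+G=>G+G=>G/V+G=>G/V/V+G=>V/V/V+G=>v/V/V+G=>v/v/V+G=>v/v/v+G=>v/v/v+G/V=>v/v/v+V/V=>v/v/v+v/V=>v/v/v+v/v

E => E+G   [E → E + G]
E+G => G+G   [E → G]
G+G => G/V+G   [G → G / V]
G/V+G => G/V/V+G   [G → G / V]
G/V/V+G => V/V/V+G   [G → V]
V/V/V+G => v/V/V+G   [V → v]
v/V/V+G => v/v/V+G   [V → v]
v/v/V+G => v/v/v+G   [V → v]
v/v/v+G => v/v/v+G/V   [G → G / V]
v/v/v+G/V => v/v/v+V/V   [G → V]
v/v/v+V/V => v/v/v+v/V   [V → v]
v/v/v+v/V => v/v/v+v/v   [V → v]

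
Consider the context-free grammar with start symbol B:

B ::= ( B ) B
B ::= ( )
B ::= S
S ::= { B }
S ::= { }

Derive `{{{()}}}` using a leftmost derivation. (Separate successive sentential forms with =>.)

B => S => {B} => {S} => {{B}} => {{S}} => {{{B}}} => {{{()}}}

B => S   [B ::= S]
S => {B}   [S ::= { B }]
{B} => {S}   [B ::= S]
{S} => {{B}}   [S ::= { B }]
{{B}} => {{S}}   [B ::= S]
{{S}} => {{{B}}}   [S ::= { B }]
{{{B}}} => {{{()}}}   [B ::= ( )]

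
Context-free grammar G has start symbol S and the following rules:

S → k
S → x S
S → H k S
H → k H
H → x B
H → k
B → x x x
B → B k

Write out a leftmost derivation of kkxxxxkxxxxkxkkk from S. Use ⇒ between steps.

S ⇒ HkS   [S → H k S]
HkS ⇒ kHkS   [H → k H]
kHkS ⇒ kkHkS   [H → k H]
kkHkS ⇒ kkxBkS   [H → x B]
kkxBkS ⇒ kkxxxxkS   [B → x x x]
kkxxxxkS ⇒ kkxxxxkHkS   [S → H k S]
kkxxxxkHkS ⇒ kkxxxxkxBkS   [H → x B]
kkxxxxkxBkS ⇒ kkxxxxkxxxxkS   [B → x x x]
kkxxxxkxxxxkS ⇒ kkxxxxkxxxxkxS   [S → x S]
kkxxxxkxxxxkxS ⇒ kkxxxxkxxxxkxHkS   [S → H k S]
kkxxxxkxxxxkxHkS ⇒ kkxxxxkxxxxkxkkS   [H → k]
kkxxxxkxxxxkxkkS ⇒ kkxxxxkxxxxkxkkk   [S → k]

S ⇒ HkS ⇒ kHkS ⇒ kkHkS ⇒ kkxBkS ⇒ kkxxxxkS ⇒ kkxxxxkHkS ⇒ kkxxxxkxBkS ⇒ kkxxxxkxxxxkS ⇒ kkxxxxkxxxxkxS ⇒ kkxxxxkxxxxkxHkS ⇒ kkxxxxkxxxxkxkkS ⇒ kkxxxxkxxxxkxkkk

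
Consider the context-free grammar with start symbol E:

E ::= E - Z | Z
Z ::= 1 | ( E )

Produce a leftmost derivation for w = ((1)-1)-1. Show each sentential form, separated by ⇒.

E ⇒ E-Z ⇒ Z-Z ⇒ (E)-Z ⇒ (E-Z)-Z ⇒ (Z-Z)-Z ⇒ ((E)-Z)-Z ⇒ ((Z)-Z)-Z ⇒ ((1)-Z)-Z ⇒ ((1)-1)-Z ⇒ ((1)-1)-1

E ⇒ E-Z   [E ::= E - Z]
E-Z ⇒ Z-Z   [E ::= Z]
Z-Z ⇒ (E)-Z   [Z ::= ( E )]
(E)-Z ⇒ (E-Z)-Z   [E ::= E - Z]
(E-Z)-Z ⇒ (Z-Z)-Z   [E ::= Z]
(Z-Z)-Z ⇒ ((E)-Z)-Z   [Z ::= ( E )]
((E)-Z)-Z ⇒ ((Z)-Z)-Z   [E ::= Z]
((Z)-Z)-Z ⇒ ((1)-Z)-Z   [Z ::= 1]
((1)-Z)-Z ⇒ ((1)-1)-Z   [Z ::= 1]
((1)-1)-Z ⇒ ((1)-1)-1   [Z ::= 1]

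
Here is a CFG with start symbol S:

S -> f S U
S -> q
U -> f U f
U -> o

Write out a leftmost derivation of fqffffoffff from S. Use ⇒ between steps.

S ⇒ fSU   [S -> f S U]
fSU ⇒ fqU   [S -> q]
fqU ⇒ fqfUf   [U -> f U f]
fqfUf ⇒ fqffUff   [U -> f U f]
fqffUff ⇒ fqfffUfff   [U -> f U f]
fqfffUfff ⇒ fqffffUffff   [U -> f U f]
fqffffUffff ⇒ fqffffoffff   [U -> o]

S ⇒ fSU ⇒ fqU ⇒ fqfUf ⇒ fqffUff ⇒ fqfffUfff ⇒ fqffffUffff ⇒ fqffffoffff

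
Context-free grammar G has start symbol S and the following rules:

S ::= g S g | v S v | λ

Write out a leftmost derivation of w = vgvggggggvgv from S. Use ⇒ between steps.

S⇒vSv⇒vgSgv⇒vgvSvgv⇒vgvgSgvgv⇒vgvggSggvgv⇒vgvgggSgggvgv⇒vgvggggggvgv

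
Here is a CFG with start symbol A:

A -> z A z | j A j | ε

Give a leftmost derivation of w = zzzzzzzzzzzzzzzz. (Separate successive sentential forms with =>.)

A => zAz => zzAzz => zzzAzzz => zzzzAzzzz => zzzzzAzzzzz => zzzzzzAzzzzzz => zzzzzzzAzzzzzzz => zzzzzzzzAzzzzzzzz => zzzzzzzzzzzzzzzz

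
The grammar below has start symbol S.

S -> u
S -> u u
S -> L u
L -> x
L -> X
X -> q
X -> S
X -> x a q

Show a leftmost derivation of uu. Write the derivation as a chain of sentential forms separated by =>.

S => Lu   [S -> L u]
Lu => Xu   [L -> X]
Xu => Su   [X -> S]
Su => uu   [S -> u]

S=>Lu=>Xu=>Su=>uu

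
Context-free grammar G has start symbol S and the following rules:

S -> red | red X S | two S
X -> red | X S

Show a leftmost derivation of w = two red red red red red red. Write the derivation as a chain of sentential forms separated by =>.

S => two S => two red X S => two red X S S => two red red S S => two red red red S => two red red red red X S => two red red red red red S => two red red red red red red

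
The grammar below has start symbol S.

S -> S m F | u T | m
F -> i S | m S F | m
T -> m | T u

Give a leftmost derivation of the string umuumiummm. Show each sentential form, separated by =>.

S => SmF => uTmF => uTumF => uTuumF => umuumF => umuumiS => umuumiSmF => umuumiuTmF => umuumiummF => umuumiummm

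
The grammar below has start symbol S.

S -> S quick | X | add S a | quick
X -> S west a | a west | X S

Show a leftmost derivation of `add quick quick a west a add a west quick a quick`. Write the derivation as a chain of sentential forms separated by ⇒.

S ⇒ X ⇒ X S ⇒ X S S ⇒ S west a S S ⇒ add S a west a S S ⇒ add S quick a west a S S ⇒ add quick quick a west a S S ⇒ add quick quick a west a add S a S ⇒ add quick quick a west a add S quick a S ⇒ add quick quick a west a add X quick a S ⇒ add quick quick a west a add a west quick a S ⇒ add quick quick a west a add a west quick a quick

S ⇒ X   [S -> X]
X ⇒ X S   [X -> X S]
X S ⇒ X S S   [X -> X S]
X S S ⇒ S west a S S   [X -> S west a]
S west a S S ⇒ add S a west a S S   [S -> add S a]
add S a west a S S ⇒ add S quick a west a S S   [S -> S quick]
add S quick a west a S S ⇒ add quick quick a west a S S   [S -> quick]
add quick quick a west a S S ⇒ add quick quick a west a add S a S   [S -> add S a]
add quick quick a west a add S a S ⇒ add quick quick a west a add S quick a S   [S -> S quick]
add quick quick a west a add S quick a S ⇒ add quick quick a west a add X quick a S   [S -> X]
add quick quick a west a add X quick a S ⇒ add quick quick a west a add a west quick a S   [X -> a west]
add quick quick a west a add a west quick a S ⇒ add quick quick a west a add a west quick a quick   [S -> quick]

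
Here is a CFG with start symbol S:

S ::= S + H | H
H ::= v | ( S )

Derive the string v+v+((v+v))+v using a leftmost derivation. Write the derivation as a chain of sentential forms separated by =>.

S=>S+H=>S+H+H=>S+H+H+H=>H+H+H+H=>v+H+H+H=>v+v+H+H=>v+v+(S)+H=>v+v+(H)+H=>v+v+((S))+H=>v+v+((S+H))+H=>v+v+((H+H))+H=>v+v+((v+H))+H=>v+v+((v+v))+H=>v+v+((v+v))+v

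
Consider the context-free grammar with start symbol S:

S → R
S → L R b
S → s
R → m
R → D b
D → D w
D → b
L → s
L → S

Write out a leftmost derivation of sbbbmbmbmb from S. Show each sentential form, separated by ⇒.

S ⇒ LRb   [S → L R b]
LRb ⇒ SRb   [L → S]
SRb ⇒ LRbRb   [S → L R b]
LRbRb ⇒ SRbRb   [L → S]
SRbRb ⇒ LRbRbRb   [S → L R b]
LRbRbRb ⇒ SRbRbRb   [L → S]
SRbRbRb ⇒ LRbRbRbRb   [S → L R b]
LRbRbRbRb ⇒ sRbRbRbRb   [L → s]
sRbRbRbRb ⇒ sDbbRbRbRb   [R → D b]
sDbbRbRbRb ⇒ sbbbRbRbRb   [D → b]
sbbbRbRbRb ⇒ sbbbmbRbRb   [R → m]
sbbbmbRbRb ⇒ sbbbmbmbRb   [R → m]
sbbbmbmbRb ⇒ sbbbmbmbmb   [R → m]

S ⇒ LRb ⇒ SRb ⇒ LRbRb ⇒ SRbRb ⇒ LRbRbRb ⇒ SRbRbRb ⇒ LRbRbRbRb ⇒ sRbRbRbRb ⇒ sDbbRbRbRb ⇒ sbbbRbRbRb ⇒ sbbbmbRbRb ⇒ sbbbmbmbRb ⇒ sbbbmbmbmb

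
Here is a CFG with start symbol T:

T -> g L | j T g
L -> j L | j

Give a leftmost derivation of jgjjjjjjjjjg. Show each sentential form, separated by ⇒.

T⇒jTg⇒jgLg⇒jgjLg⇒jgjjLg⇒jgjjjLg⇒jgjjjjLg⇒jgjjjjjLg⇒jgjjjjjjLg⇒jgjjjjjjjLg⇒jgjjjjjjjjLg⇒jgjjjjjjjjjg

T ⇒ jTg   [T -> j T g]
jTg ⇒ jgLg   [T -> g L]
jgLg ⇒ jgjLg   [L -> j L]
jgjLg ⇒ jgjjLg   [L -> j L]
jgjjLg ⇒ jgjjjLg   [L -> j L]
jgjjjLg ⇒ jgjjjjLg   [L -> j L]
jgjjjjLg ⇒ jgjjjjjLg   [L -> j L]
jgjjjjjLg ⇒ jgjjjjjjLg   [L -> j L]
jgjjjjjjLg ⇒ jgjjjjjjjLg   [L -> j L]
jgjjjjjjjLg ⇒ jgjjjjjjjjLg   [L -> j L]
jgjjjjjjjjLg ⇒ jgjjjjjjjjjg   [L -> j]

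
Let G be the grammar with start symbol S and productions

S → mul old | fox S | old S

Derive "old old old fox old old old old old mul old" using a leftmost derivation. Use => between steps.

S => old S   [S → old S]
old S => old old S   [S → old S]
old old S => old old old S   [S → old S]
old old old S => old old old fox S   [S → fox S]
old old old fox S => old old old fox old S   [S → old S]
old old old fox old S => old old old fox old old S   [S → old S]
old old old fox old old S => old old old fox old old old S   [S → old S]
old old old fox old old old S => old old old fox old old old old S   [S → old S]
old old old fox old old old old S => old old old fox old old old old old S   [S → old S]
old old old fox old old old old old S => old old old fox old old old old old mul old   [S → mul old]

S => old S => old old S => old old old S => old old old fox S => old old old fox old S => old old old fox old old S => old old old fox old old old S => old old old fox old old old old S => old old old fox old old old old old S => old old old fox old old old old old mul old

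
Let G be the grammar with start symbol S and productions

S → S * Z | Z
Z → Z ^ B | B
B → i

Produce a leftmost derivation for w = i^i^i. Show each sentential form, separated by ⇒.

S ⇒ Z ⇒ Z^B ⇒ Z^B^B ⇒ B^B^B ⇒ i^B^B ⇒ i^i^B ⇒ i^i^i

S ⇒ Z   [S → Z]
Z ⇒ Z^B   [Z → Z ^ B]
Z^B ⇒ Z^B^B   [Z → Z ^ B]
Z^B^B ⇒ B^B^B   [Z → B]
B^B^B ⇒ i^B^B   [B → i]
i^B^B ⇒ i^i^B   [B → i]
i^i^B ⇒ i^i^i   [B → i]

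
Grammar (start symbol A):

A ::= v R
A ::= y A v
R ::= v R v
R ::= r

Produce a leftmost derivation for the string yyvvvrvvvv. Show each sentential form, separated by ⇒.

A ⇒ yAv   [A ::= y A v]
yAv ⇒ yyAvv   [A ::= y A v]
yyAvv ⇒ yyvRvv   [A ::= v R]
yyvRvv ⇒ yyvvRvvv   [R ::= v R v]
yyvvRvvv ⇒ yyvvvRvvvv   [R ::= v R v]
yyvvvRvvvv ⇒ yyvvvrvvvv   [R ::= r]

A ⇒ yAv ⇒ yyAvv ⇒ yyvRvv ⇒ yyvvRvvv ⇒ yyvvvRvvvv ⇒ yyvvvrvvvv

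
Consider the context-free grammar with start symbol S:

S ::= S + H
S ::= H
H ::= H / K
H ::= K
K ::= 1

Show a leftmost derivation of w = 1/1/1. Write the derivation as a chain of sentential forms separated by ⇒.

S ⇒ H ⇒ H/K ⇒ H/K/K ⇒ K/K/K ⇒ 1/K/K ⇒ 1/1/K ⇒ 1/1/1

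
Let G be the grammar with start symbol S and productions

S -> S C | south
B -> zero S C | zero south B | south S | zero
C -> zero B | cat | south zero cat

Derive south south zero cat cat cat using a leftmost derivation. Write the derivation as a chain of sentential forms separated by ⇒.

S ⇒ S C ⇒ S C C ⇒ S C C C ⇒ south C C C ⇒ south south zero cat C C ⇒ south south zero cat cat C ⇒ south south zero cat cat cat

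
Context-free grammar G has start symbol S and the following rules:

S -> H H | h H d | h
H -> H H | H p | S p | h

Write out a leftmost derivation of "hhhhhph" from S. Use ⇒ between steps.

S⇒HH⇒SpH⇒HHpH⇒HHHpH⇒HHHHpH⇒HHHHHpH⇒hHHHHpH⇒hhHHHpH⇒hhhHHpH⇒hhhhHpH⇒hhhhhpH⇒hhhhhph

S ⇒ HH   [S -> H H]
HH ⇒ SpH   [H -> S p]
SpH ⇒ HHpH   [S -> H H]
HHpH ⇒ HHHpH   [H -> H H]
HHHpH ⇒ HHHHpH   [H -> H H]
HHHHpH ⇒ HHHHHpH   [H -> H H]
HHHHHpH ⇒ hHHHHpH   [H -> h]
hHHHHpH ⇒ hhHHHpH   [H -> h]
hhHHHpH ⇒ hhhHHpH   [H -> h]
hhhHHpH ⇒ hhhhHpH   [H -> h]
hhhhHpH ⇒ hhhhhpH   [H -> h]
hhhhhpH ⇒ hhhhhph   [H -> h]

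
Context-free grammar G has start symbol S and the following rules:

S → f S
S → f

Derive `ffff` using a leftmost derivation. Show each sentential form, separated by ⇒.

S ⇒ fS   [S → f S]
fS ⇒ ffS   [S → f S]
ffS ⇒ fffS   [S → f S]
fffS ⇒ ffff   [S → f]

S ⇒ fS ⇒ ffS ⇒ fffS ⇒ ffff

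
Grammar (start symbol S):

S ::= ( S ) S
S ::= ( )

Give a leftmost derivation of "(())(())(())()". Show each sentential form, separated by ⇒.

S⇒(S)S⇒(())S⇒(())(S)S⇒(())(())S⇒(())(())(S)S⇒(())(())(())S⇒(())(())(())()

S ⇒ (S)S   [S ::= ( S ) S]
(S)S ⇒ (())S   [S ::= ( )]
(())S ⇒ (())(S)S   [S ::= ( S ) S]
(())(S)S ⇒ (())(())S   [S ::= ( )]
(())(())S ⇒ (())(())(S)S   [S ::= ( S ) S]
(())(())(S)S ⇒ (())(())(())S   [S ::= ( )]
(())(())(())S ⇒ (())(())(())()   [S ::= ( )]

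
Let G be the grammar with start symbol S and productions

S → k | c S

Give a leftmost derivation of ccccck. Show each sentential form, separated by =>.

S=>cS=>ccS=>cccS=>ccccS=>cccccS=>ccccck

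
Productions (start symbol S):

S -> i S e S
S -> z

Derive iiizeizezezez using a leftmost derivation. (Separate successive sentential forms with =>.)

S => iSeS => iiSeSeS => iiiSeSeSeS => iiizeSeSeS => iiizeiSeSeSeS => iiizeizeSeSeS => iiizeizezeSeS => iiizeizezezeS => iiizeizezezez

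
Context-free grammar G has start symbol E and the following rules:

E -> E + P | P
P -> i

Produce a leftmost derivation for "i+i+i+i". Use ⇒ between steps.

E ⇒ E+P   [E -> E + P]
E+P ⇒ E+P+P   [E -> E + P]
E+P+P ⇒ E+P+P+P   [E -> E + P]
E+P+P+P ⇒ P+P+P+P   [E -> P]
P+P+P+P ⇒ i+P+P+P   [P -> i]
i+P+P+P ⇒ i+i+P+P   [P -> i]
i+i+P+P ⇒ i+i+i+P   [P -> i]
i+i+i+P ⇒ i+i+i+i   [P -> i]

E⇒E+P⇒E+P+P⇒E+P+P+P⇒P+P+P+P⇒i+P+P+P⇒i+i+P+P⇒i+i+i+P⇒i+i+i+i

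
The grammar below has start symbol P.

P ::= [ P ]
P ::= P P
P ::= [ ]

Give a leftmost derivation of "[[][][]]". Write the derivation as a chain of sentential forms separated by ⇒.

P ⇒ [P] ⇒ [PP] ⇒ [PPP] ⇒ [[]PP] ⇒ [[][]P] ⇒ [[][][]]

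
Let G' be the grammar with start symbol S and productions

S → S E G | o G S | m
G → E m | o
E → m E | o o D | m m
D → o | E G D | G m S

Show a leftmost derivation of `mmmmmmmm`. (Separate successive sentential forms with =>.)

S => SEG   [S → S E G]
SEG => mEG   [S → m]
mEG => mmEG   [E → m E]
mmEG => mmmmG   [E → m m]
mmmmG => mmmmEm   [G → E m]
mmmmEm => mmmmmEm   [E → m E]
mmmmmEm => mmmmmmmm   [E → m m]

S => SEG => mEG => mmEG => mmmmG => mmmmEm => mmmmmEm => mmmmmmmm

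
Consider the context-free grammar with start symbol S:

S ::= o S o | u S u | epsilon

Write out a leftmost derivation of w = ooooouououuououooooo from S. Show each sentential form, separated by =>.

S=>oSo=>ooSoo=>oooSooo=>ooooSoooo=>oooooSooooo=>ooooouSuooooo=>ooooouoSouooooo=>ooooououSuouooooo=>ooooououoSououooooo=>ooooouououSuououooooo=>ooooouououuououooooo

S => oSo   [S ::= o S o]
oSo => ooSoo   [S ::= o S o]
ooSoo => oooSooo   [S ::= o S o]
oooSooo => ooooSoooo   [S ::= o S o]
ooooSoooo => oooooSooooo   [S ::= o S o]
oooooSooooo => ooooouSuooooo   [S ::= u S u]
ooooouSuooooo => ooooouoSouooooo   [S ::= o S o]
ooooouoSouooooo => ooooououSuouooooo   [S ::= u S u]
ooooououSuouooooo => ooooououoSououooooo   [S ::= o S o]
ooooououoSououooooo => ooooouououSuououooooo   [S ::= u S u]
ooooouououSuououooooo => ooooouououuououooooo   [S ::= epsilon]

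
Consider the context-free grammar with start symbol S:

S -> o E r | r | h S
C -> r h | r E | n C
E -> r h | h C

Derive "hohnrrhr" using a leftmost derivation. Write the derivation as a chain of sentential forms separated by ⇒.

S ⇒ hS   [S -> h S]
hS ⇒ hoEr   [S -> o E r]
hoEr ⇒ hohCr   [E -> h C]
hohCr ⇒ hohnCr   [C -> n C]
hohnCr ⇒ hohnrEr   [C -> r E]
hohnrEr ⇒ hohnrrhr   [E -> r h]

S ⇒ hS ⇒ hoEr ⇒ hohCr ⇒ hohnCr ⇒ hohnrEr ⇒ hohnrrhr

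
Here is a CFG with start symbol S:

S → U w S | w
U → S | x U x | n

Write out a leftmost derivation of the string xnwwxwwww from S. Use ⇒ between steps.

S⇒UwS⇒SwS⇒UwSwS⇒xUxwSwS⇒xSxwSwS⇒xUwSxwSwS⇒xnwSxwSwS⇒xnwwxwSwS⇒xnwwxwwwS⇒xnwwxwwww

S ⇒ UwS   [S → U w S]
UwS ⇒ SwS   [U → S]
SwS ⇒ UwSwS   [S → U w S]
UwSwS ⇒ xUxwSwS   [U → x U x]
xUxwSwS ⇒ xSxwSwS   [U → S]
xSxwSwS ⇒ xUwSxwSwS   [S → U w S]
xUwSxwSwS ⇒ xnwSxwSwS   [U → n]
xnwSxwSwS ⇒ xnwwxwSwS   [S → w]
xnwwxwSwS ⇒ xnwwxwwwS   [S → w]
xnwwxwwwS ⇒ xnwwxwwww   [S → w]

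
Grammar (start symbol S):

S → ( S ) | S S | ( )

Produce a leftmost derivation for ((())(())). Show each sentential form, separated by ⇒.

S⇒(S)⇒(SS)⇒((S)S)⇒((())S)⇒((())(S))⇒((())(()))

S ⇒ (S)   [S → ( S )]
(S) ⇒ (SS)   [S → S S]
(SS) ⇒ ((S)S)   [S → ( S )]
((S)S) ⇒ ((())S)   [S → ( )]
((())S) ⇒ ((())(S))   [S → ( S )]
((())(S)) ⇒ ((())(()))   [S → ( )]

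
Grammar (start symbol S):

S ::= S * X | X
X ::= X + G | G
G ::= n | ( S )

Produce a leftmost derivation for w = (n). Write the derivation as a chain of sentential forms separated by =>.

S => X => G => (S) => (X) => (G) => (n)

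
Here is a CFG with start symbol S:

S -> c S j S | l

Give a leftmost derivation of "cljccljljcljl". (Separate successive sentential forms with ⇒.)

S⇒cSjS⇒cljS⇒cljcSjS⇒cljccSjSjS⇒cljccljSjS⇒cljccljljS⇒cljccljljcSjS⇒cljccljljcljS⇒cljccljljcljl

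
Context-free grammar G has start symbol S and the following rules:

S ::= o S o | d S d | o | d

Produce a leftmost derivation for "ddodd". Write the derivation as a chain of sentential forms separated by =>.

S => dSd => ddSdd => ddodd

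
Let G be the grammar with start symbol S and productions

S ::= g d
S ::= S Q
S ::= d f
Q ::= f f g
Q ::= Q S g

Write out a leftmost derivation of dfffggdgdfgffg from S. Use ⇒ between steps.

S ⇒ SQ ⇒ SQQ ⇒ dfQQ ⇒ dfQSgQ ⇒ dfQSgSgQ ⇒ dfffgSgSgQ ⇒ dfffggdgSgQ ⇒ dfffggdgdfgQ ⇒ dfffggdgdfgffg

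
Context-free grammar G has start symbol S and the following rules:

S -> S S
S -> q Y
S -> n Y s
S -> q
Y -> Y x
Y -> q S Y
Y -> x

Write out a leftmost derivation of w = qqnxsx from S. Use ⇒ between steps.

S ⇒ qY   [S -> q Y]
qY ⇒ qqSY   [Y -> q S Y]
qqSY ⇒ qqnYsY   [S -> n Y s]
qqnYsY ⇒ qqnxsY   [Y -> x]
qqnxsY ⇒ qqnxsx   [Y -> x]

S ⇒ qY ⇒ qqSY ⇒ qqnYsY ⇒ qqnxsY ⇒ qqnxsx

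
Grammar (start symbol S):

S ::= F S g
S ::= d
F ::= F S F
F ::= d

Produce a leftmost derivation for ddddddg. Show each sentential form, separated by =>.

S => FSg   [S ::= F S g]
FSg => FSFSg   [F ::= F S F]
FSFSg => FSFSFSg   [F ::= F S F]
FSFSFSg => dSFSFSg   [F ::= d]
dSFSFSg => ddFSFSg   [S ::= d]
ddFSFSg => dddSFSg   [F ::= d]
dddSFSg => ddddFSg   [S ::= d]
ddddFSg => dddddSg   [F ::= d]
dddddSg => ddddddg   [S ::= d]

S => FSg => FSFSg => FSFSFSg => dSFSFSg => ddFSFSg => dddSFSg => ddddFSg => dddddSg => ddddddg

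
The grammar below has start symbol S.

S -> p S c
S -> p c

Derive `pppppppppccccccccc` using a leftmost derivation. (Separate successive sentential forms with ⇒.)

S ⇒ pSc   [S -> p S c]
pSc ⇒ ppScc   [S -> p S c]
ppScc ⇒ pppSccc   [S -> p S c]
pppSccc ⇒ ppppScccc   [S -> p S c]
ppppScccc ⇒ pppppSccccc   [S -> p S c]
pppppSccccc ⇒ ppppppScccccc   [S -> p S c]
ppppppScccccc ⇒ pppppppSccccccc   [S -> p S c]
pppppppSccccccc ⇒ ppppppppScccccccc   [S -> p S c]
ppppppppScccccccc ⇒ pppppppppccccccccc   [S -> p c]

S⇒pSc⇒ppScc⇒pppSccc⇒ppppScccc⇒pppppSccccc⇒ppppppScccccc⇒pppppppSccccccc⇒ppppppppScccccccc⇒pppppppppccccccccc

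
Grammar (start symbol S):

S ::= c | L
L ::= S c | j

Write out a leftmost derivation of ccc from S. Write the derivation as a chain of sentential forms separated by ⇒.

S⇒L⇒Sc⇒Lc⇒Scc⇒ccc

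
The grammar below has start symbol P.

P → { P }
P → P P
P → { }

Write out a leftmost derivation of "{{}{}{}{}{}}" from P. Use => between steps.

P=>{P}=>{PP}=>{PPP}=>{PPPP}=>{PPPPP}=>{{}PPPP}=>{{}{}PPP}=>{{}{}{}PP}=>{{}{}{}{}P}=>{{}{}{}{}{}}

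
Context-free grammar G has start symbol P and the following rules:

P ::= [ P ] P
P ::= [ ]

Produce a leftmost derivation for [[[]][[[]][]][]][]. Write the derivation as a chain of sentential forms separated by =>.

P => [P]P => [[P]P]P => [[[]]P]P => [[[]][P]P]P => [[[]][[P]P]P]P => [[[]][[[]]P]P]P => [[[]][[[]][]]P]P => [[[]][[[]][]][]]P => [[[]][[[]][]][]][]

P => [P]P   [P ::= [ P ] P]
[P]P => [[P]P]P   [P ::= [ P ] P]
[[P]P]P => [[[]]P]P   [P ::= [ ]]
[[[]]P]P => [[[]][P]P]P   [P ::= [ P ] P]
[[[]][P]P]P => [[[]][[P]P]P]P   [P ::= [ P ] P]
[[[]][[P]P]P]P => [[[]][[[]]P]P]P   [P ::= [ ]]
[[[]][[[]]P]P]P => [[[]][[[]][]]P]P   [P ::= [ ]]
[[[]][[[]][]]P]P => [[[]][[[]][]][]]P   [P ::= [ ]]
[[[]][[[]][]][]]P => [[[]][[[]][]][]][]   [P ::= [ ]]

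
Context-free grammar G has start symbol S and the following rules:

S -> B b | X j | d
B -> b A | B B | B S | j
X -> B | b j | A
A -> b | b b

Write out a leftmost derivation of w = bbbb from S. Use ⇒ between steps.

S⇒Bb⇒bAb⇒bbbb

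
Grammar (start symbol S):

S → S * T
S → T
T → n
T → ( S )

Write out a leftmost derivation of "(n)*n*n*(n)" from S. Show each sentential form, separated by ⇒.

S ⇒ S*T ⇒ S*T*T ⇒ S*T*T*T ⇒ T*T*T*T ⇒ (S)*T*T*T ⇒ (T)*T*T*T ⇒ (n)*T*T*T ⇒ (n)*n*T*T ⇒ (n)*n*n*T ⇒ (n)*n*n*(S) ⇒ (n)*n*n*(T) ⇒ (n)*n*n*(n)

S ⇒ S*T   [S → S * T]
S*T ⇒ S*T*T   [S → S * T]
S*T*T ⇒ S*T*T*T   [S → S * T]
S*T*T*T ⇒ T*T*T*T   [S → T]
T*T*T*T ⇒ (S)*T*T*T   [T → ( S )]
(S)*T*T*T ⇒ (T)*T*T*T   [S → T]
(T)*T*T*T ⇒ (n)*T*T*T   [T → n]
(n)*T*T*T ⇒ (n)*n*T*T   [T → n]
(n)*n*T*T ⇒ (n)*n*n*T   [T → n]
(n)*n*n*T ⇒ (n)*n*n*(S)   [T → ( S )]
(n)*n*n*(S) ⇒ (n)*n*n*(T)   [S → T]
(n)*n*n*(T) ⇒ (n)*n*n*(n)   [T → n]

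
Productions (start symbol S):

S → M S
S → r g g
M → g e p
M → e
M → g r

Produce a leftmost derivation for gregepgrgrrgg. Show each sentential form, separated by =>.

S => MS   [S → M S]
MS => grS   [M → g r]
grS => grMS   [S → M S]
grMS => greS   [M → e]
greS => greMS   [S → M S]
greMS => gregepS   [M → g e p]
gregepS => gregepMS   [S → M S]
gregepMS => gregepgrS   [M → g r]
gregepgrS => gregepgrMS   [S → M S]
gregepgrMS => gregepgrgrS   [M → g r]
gregepgrgrS => gregepgrgrrgg   [S → r g g]

S=>MS=>grS=>grMS=>greS=>greMS=>gregepS=>gregepMS=>gregepgrS=>gregepgrMS=>gregepgrgrS=>gregepgrgrrgg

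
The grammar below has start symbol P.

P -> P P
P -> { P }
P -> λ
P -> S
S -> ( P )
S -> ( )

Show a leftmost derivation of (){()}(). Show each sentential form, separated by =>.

P => PP   [P -> P P]
PP => PPP   [P -> P P]
PPP => PPPP   [P -> P P]
PPPP => SPPP   [P -> S]
SPPP => ()PPP   [S -> ( )]
()PPP => (){P}PP   [P -> { P }]
(){P}PP => (){S}PP   [P -> S]
(){S}PP => (){()}PP   [S -> ( )]
(){()}PP => (){()}SP   [P -> S]
(){()}SP => (){()}(P)P   [S -> ( P )]
(){()}(P)P => (){()}()P   [P -> λ]
(){()}()P => (){()}()   [P -> λ]

P=>PP=>PPP=>PPPP=>SPPP=>()PPP=>(){P}PP=>(){S}PP=>(){()}PP=>(){()}SP=>(){()}(P)P=>(){()}()P=>(){()}()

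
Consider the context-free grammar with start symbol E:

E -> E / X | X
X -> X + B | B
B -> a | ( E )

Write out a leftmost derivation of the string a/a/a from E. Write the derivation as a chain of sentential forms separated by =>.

E => E/X => E/X/X => X/X/X => B/X/X => a/X/X => a/B/X => a/a/X => a/a/B => a/a/a

E => E/X   [E -> E / X]
E/X => E/X/X   [E -> E / X]
E/X/X => X/X/X   [E -> X]
X/X/X => B/X/X   [X -> B]
B/X/X => a/X/X   [B -> a]
a/X/X => a/B/X   [X -> B]
a/B/X => a/a/X   [B -> a]
a/a/X => a/a/B   [X -> B]
a/a/B => a/a/a   [B -> a]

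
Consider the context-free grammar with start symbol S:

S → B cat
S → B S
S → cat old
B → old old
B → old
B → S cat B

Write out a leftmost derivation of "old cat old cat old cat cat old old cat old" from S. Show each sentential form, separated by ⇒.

S ⇒ B S ⇒ S cat B S ⇒ B cat cat B S ⇒ S cat B cat cat B S ⇒ B S cat B cat cat B S ⇒ old S cat B cat cat B S ⇒ old cat old cat B cat cat B S ⇒ old cat old cat old cat cat B S ⇒ old cat old cat old cat cat old old S ⇒ old cat old cat old cat cat old old cat old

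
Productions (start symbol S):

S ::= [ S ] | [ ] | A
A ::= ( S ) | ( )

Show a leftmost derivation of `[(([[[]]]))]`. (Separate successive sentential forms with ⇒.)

S ⇒ [S] ⇒ [A] ⇒ [(S)] ⇒ [(A)] ⇒ [((S))] ⇒ [(([S]))] ⇒ [(([[S]]))] ⇒ [(([[[]]]))]

S ⇒ [S]   [S ::= [ S ]]
[S] ⇒ [A]   [S ::= A]
[A] ⇒ [(S)]   [A ::= ( S )]
[(S)] ⇒ [(A)]   [S ::= A]
[(A)] ⇒ [((S))]   [A ::= ( S )]
[((S))] ⇒ [(([S]))]   [S ::= [ S ]]
[(([S]))] ⇒ [(([[S]]))]   [S ::= [ S ]]
[(([[S]]))] ⇒ [(([[[]]]))]   [S ::= [ ]]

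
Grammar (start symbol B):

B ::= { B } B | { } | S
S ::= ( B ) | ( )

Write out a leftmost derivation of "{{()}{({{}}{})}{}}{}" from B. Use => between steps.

B => {B}B => {{B}B}B => {{S}B}B => {{()}B}B => {{()}{B}B}B => {{()}{S}B}B => {{()}{(B)}B}B => {{()}{({B}B)}B}B => {{()}{({{}}B)}B}B => {{()}{({{}}{})}B}B => {{()}{({{}}{})}{}}B => {{()}{({{}}{})}{}}{}

B => {B}B   [B ::= { B } B]
{B}B => {{B}B}B   [B ::= { B } B]
{{B}B}B => {{S}B}B   [B ::= S]
{{S}B}B => {{()}B}B   [S ::= ( )]
{{()}B}B => {{()}{B}B}B   [B ::= { B } B]
{{()}{B}B}B => {{()}{S}B}B   [B ::= S]
{{()}{S}B}B => {{()}{(B)}B}B   [S ::= ( B )]
{{()}{(B)}B}B => {{()}{({B}B)}B}B   [B ::= { B } B]
{{()}{({B}B)}B}B => {{()}{({{}}B)}B}B   [B ::= { }]
{{()}{({{}}B)}B}B => {{()}{({{}}{})}B}B   [B ::= { }]
{{()}{({{}}{})}B}B => {{()}{({{}}{})}{}}B   [B ::= { }]
{{()}{({{}}{})}{}}B => {{()}{({{}}{})}{}}{}   [B ::= { }]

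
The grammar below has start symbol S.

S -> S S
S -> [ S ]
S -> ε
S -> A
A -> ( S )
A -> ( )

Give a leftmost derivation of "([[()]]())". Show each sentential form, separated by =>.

S=>A=>(S)=>(SS)=>([S]S)=>([[S]]S)=>([[A]]S)=>([[()]]S)=>([[()]]A)=>([[()]]())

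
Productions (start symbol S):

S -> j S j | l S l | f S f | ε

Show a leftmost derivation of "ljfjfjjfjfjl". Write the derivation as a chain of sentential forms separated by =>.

S => lSl   [S -> l S l]
lSl => ljSjl   [S -> j S j]
ljSjl => ljfSfjl   [S -> f S f]
ljfSfjl => ljfjSjfjl   [S -> j S j]
ljfjSjfjl => ljfjfSfjfjl   [S -> f S f]
ljfjfSfjfjl => ljfjfjSjfjfjl   [S -> j S j]
ljfjfjSjfjfjl => ljfjfjjfjfjl   [S -> ε]

S => lSl => ljSjl => ljfSfjl => ljfjSjfjl => ljfjfSfjfjl => ljfjfjSjfjfjl => ljfjfjjfjfjl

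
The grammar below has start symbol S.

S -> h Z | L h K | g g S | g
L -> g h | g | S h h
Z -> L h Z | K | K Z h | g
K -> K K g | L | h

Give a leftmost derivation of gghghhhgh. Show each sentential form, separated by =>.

S => LhK => ShhhK => ggShhhK => gghZhhhK => gghghhhK => gghghhhL => gghghhhgh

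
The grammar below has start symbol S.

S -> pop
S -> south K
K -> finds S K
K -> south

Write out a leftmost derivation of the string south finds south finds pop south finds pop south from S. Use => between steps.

S => south K   [S -> south K]
south K => south finds S K   [K -> finds S K]
south finds S K => south finds south K K   [S -> south K]
south finds south K K => south finds south finds S K K   [K -> finds S K]
south finds south finds S K K => south finds south finds pop K K   [S -> pop]
south finds south finds pop K K => south finds south finds pop south K   [K -> south]
south finds south finds pop south K => south finds south finds pop south finds S K   [K -> finds S K]
south finds south finds pop south finds S K => south finds south finds pop south finds pop K   [S -> pop]
south finds south finds pop south finds pop K => south finds south finds pop south finds pop south   [K -> south]

S => south K => south finds S K => south finds south K K => south finds south finds S K K => south finds south finds pop K K => south finds south finds pop south K => south finds south finds pop south finds S K => south finds south finds pop south finds pop K => south finds south finds pop south finds pop south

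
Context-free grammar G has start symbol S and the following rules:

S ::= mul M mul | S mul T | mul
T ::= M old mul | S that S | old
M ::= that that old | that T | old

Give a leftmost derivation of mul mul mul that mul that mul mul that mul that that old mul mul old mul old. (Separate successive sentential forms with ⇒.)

S ⇒ S mul T   [S ::= S mul T]
S mul T ⇒ mul mul T   [S ::= mul]
mul mul T ⇒ mul mul S that S   [T ::= S that S]
mul mul S that S ⇒ mul mul mul M mul that S   [S ::= mul M mul]
mul mul mul M mul that S ⇒ mul mul mul that T mul that S   [M ::= that T]
mul mul mul that T mul that S ⇒ mul mul mul that S that S mul that S   [T ::= S that S]
mul mul mul that S that S mul that S ⇒ mul mul mul that mul that S mul that S   [S ::= mul]
mul mul mul that mul that S mul that S ⇒ mul mul mul that mul that mul mul that S   [S ::= mul]
mul mul mul that mul that mul mul that S ⇒ mul mul mul that mul that mul mul that S mul T   [S ::= S mul T]
mul mul mul that mul that mul mul that S mul T ⇒ mul mul mul that mul that mul mul that S mul T mul T   [S ::= S mul T]
mul mul mul that mul that mul mul that S mul T mul T ⇒ mul mul mul that mul that mul mul that mul M mul mul T mul T   [S ::= mul M mul]
mul mul mul that mul that mul mul that mul M mul mul T mul T ⇒ mul mul mul that mul that mul mul that mul that that old mul mul T mul T   [M ::= that that old]
mul mul mul that mul that mul mul that mul that that old mul mul T mul T ⇒ mul mul mul that mul that mul mul that mul that that old mul mul old mul T   [T ::= old]
mul mul mul that mul that mul mul that mul that that old mul mul old mul T ⇒ mul mul mul that mul that mul mul that mul that that old mul mul old mul old   [T ::= old]

S ⇒ S mul T ⇒ mul mul T ⇒ mul mul S that S ⇒ mul mul mul M mul that S ⇒ mul mul mul that T mul that S ⇒ mul mul mul that S that S mul that S ⇒ mul mul mul that mul that S mul that S ⇒ mul mul mul that mul that mul mul that S ⇒ mul mul mul that mul that mul mul that S mul T ⇒ mul mul mul that mul that mul mul that S mul T mul T ⇒ mul mul mul that mul that mul mul that mul M mul mul T mul T ⇒ mul mul mul that mul that mul mul that mul that that old mul mul T mul T ⇒ mul mul mul that mul that mul mul that mul that that old mul mul old mul T ⇒ mul mul mul that mul that mul mul that mul that that old mul mul old mul old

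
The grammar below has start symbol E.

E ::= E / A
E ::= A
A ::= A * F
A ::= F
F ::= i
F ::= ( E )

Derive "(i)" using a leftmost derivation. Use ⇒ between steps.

E ⇒ A ⇒ F ⇒ (E) ⇒ (A) ⇒ (F) ⇒ (i)

E ⇒ A   [E ::= A]
A ⇒ F   [A ::= F]
F ⇒ (E)   [F ::= ( E )]
(E) ⇒ (A)   [E ::= A]
(A) ⇒ (F)   [A ::= F]
(F) ⇒ (i)   [F ::= i]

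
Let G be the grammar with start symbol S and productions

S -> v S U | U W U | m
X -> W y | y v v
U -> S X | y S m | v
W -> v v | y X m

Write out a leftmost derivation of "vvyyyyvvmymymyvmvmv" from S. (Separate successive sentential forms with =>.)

S=>vSU=>vUWUU=>vvWUU=>vvyXmUU=>vvyWymUU=>vvyyXmymUU=>vvyyWymymUU=>vvyyyXmymymUU=>vvyyyyvvmymymUU=>vvyyyyvvmymymySmU=>vvyyyyvvmymymyvSUmU=>vvyyyyvvmymymyvmUmU=>vvyyyyvvmymymyvmvmU=>vvyyyyvvmymymyvmvmv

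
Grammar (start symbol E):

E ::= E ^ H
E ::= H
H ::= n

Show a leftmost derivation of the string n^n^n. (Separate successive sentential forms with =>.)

E => E^H   [E ::= E ^ H]
E^H => E^H^H   [E ::= E ^ H]
E^H^H => H^H^H   [E ::= H]
H^H^H => n^H^H   [H ::= n]
n^H^H => n^n^H   [H ::= n]
n^n^H => n^n^n   [H ::= n]

E => E^H => E^H^H => H^H^H => n^H^H => n^n^H => n^n^n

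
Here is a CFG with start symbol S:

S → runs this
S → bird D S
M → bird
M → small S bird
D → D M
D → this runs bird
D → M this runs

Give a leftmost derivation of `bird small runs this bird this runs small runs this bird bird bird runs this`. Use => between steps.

S => bird D S => bird D M S => bird D M M S => bird D M M M S => bird M this runs M M M S => bird small S bird this runs M M M S => bird small runs this bird this runs M M M S => bird small runs this bird this runs small S bird M M S => bird small runs this bird this runs small runs this bird M M S => bird small runs this bird this runs small runs this bird bird M S => bird small runs this bird this runs small runs this bird bird bird S => bird small runs this bird this runs small runs this bird bird bird runs this

S => bird D S   [S → bird D S]
bird D S => bird D M S   [D → D M]
bird D M S => bird D M M S   [D → D M]
bird D M M S => bird D M M M S   [D → D M]
bird D M M M S => bird M this runs M M M S   [D → M this runs]
bird M this runs M M M S => bird small S bird this runs M M M S   [M → small S bird]
bird small S bird this runs M M M S => bird small runs this bird this runs M M M S   [S → runs this]
bird small runs this bird this runs M M M S => bird small runs this bird this runs small S bird M M S   [M → small S bird]
bird small runs this bird this runs small S bird M M S => bird small runs this bird this runs small runs this bird M M S   [S → runs this]
bird small runs this bird this runs small runs this bird M M S => bird small runs this bird this runs small runs this bird bird M S   [M → bird]
bird small runs this bird this runs small runs this bird bird M S => bird small runs this bird this runs small runs this bird bird bird S   [M → bird]
bird small runs this bird this runs small runs this bird bird bird S => bird small runs this bird this runs small runs this bird bird bird runs this   [S → runs this]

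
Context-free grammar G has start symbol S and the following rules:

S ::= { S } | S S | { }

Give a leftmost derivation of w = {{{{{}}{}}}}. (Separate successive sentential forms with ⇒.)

S⇒{S}⇒{{S}}⇒{{{S}}}⇒{{{SS}}}⇒{{{{S}S}}}⇒{{{{{}}S}}}⇒{{{{{}}{}}}}

S ⇒ {S}   [S ::= { S }]
{S} ⇒ {{S}}   [S ::= { S }]
{{S}} ⇒ {{{S}}}   [S ::= { S }]
{{{S}}} ⇒ {{{SS}}}   [S ::= S S]
{{{SS}}} ⇒ {{{{S}S}}}   [S ::= { S }]
{{{{S}S}}} ⇒ {{{{{}}S}}}   [S ::= { }]
{{{{{}}S}}} ⇒ {{{{{}}{}}}}   [S ::= { }]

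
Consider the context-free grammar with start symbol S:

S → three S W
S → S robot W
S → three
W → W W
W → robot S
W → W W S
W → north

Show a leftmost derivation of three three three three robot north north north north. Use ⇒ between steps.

S ⇒ three S W ⇒ three three S W W ⇒ three three three S W W W ⇒ three three three S robot W W W W ⇒ three three three three robot W W W W ⇒ three three three three robot north W W W ⇒ three three three three robot north north W W ⇒ three three three three robot north north north W ⇒ three three three three robot north north north north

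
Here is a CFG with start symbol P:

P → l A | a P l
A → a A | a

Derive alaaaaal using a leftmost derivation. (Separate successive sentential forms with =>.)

P => aPl => alAl => alaAl => alaaAl => alaaaAl => alaaaaAl => alaaaaal

P => aPl   [P → a P l]
aPl => alAl   [P → l A]
alAl => alaAl   [A → a A]
alaAl => alaaAl   [A → a A]
alaaAl => alaaaAl   [A → a A]
alaaaAl => alaaaaAl   [A → a A]
alaaaaAl => alaaaaal   [A → a]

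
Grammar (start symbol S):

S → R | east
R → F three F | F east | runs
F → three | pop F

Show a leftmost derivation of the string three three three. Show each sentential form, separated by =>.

S => R => F three F => three three F => three three three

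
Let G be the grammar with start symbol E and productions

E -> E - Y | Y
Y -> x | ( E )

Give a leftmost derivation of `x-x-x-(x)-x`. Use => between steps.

E => E-Y => E-Y-Y => E-Y-Y-Y => E-Y-Y-Y-Y => Y-Y-Y-Y-Y => x-Y-Y-Y-Y => x-x-Y-Y-Y => x-x-x-Y-Y => x-x-x-(E)-Y => x-x-x-(Y)-Y => x-x-x-(x)-Y => x-x-x-(x)-x

E => E-Y   [E -> E - Y]
E-Y => E-Y-Y   [E -> E - Y]
E-Y-Y => E-Y-Y-Y   [E -> E - Y]
E-Y-Y-Y => E-Y-Y-Y-Y   [E -> E - Y]
E-Y-Y-Y-Y => Y-Y-Y-Y-Y   [E -> Y]
Y-Y-Y-Y-Y => x-Y-Y-Y-Y   [Y -> x]
x-Y-Y-Y-Y => x-x-Y-Y-Y   [Y -> x]
x-x-Y-Y-Y => x-x-x-Y-Y   [Y -> x]
x-x-x-Y-Y => x-x-x-(E)-Y   [Y -> ( E )]
x-x-x-(E)-Y => x-x-x-(Y)-Y   [E -> Y]
x-x-x-(Y)-Y => x-x-x-(x)-Y   [Y -> x]
x-x-x-(x)-Y => x-x-x-(x)-x   [Y -> x]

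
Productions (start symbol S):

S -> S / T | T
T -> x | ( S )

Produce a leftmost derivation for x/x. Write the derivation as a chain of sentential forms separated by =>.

S => S/T => T/T => x/T => x/x

S => S/T   [S -> S / T]
S/T => T/T   [S -> T]
T/T => x/T   [T -> x]
x/T => x/x   [T -> x]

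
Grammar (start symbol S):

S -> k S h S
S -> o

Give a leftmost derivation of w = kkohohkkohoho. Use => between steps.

S => kShS => kkShShS => kkohShS => kkohohS => kkohohkShS => kkohohkkShShS => kkohohkkohShS => kkohohkkohohS => kkohohkkohoho

S => kShS   [S -> k S h S]
kShS => kkShShS   [S -> k S h S]
kkShShS => kkohShS   [S -> o]
kkohShS => kkohohS   [S -> o]
kkohohS => kkohohkShS   [S -> k S h S]
kkohohkShS => kkohohkkShShS   [S -> k S h S]
kkohohkkShShS => kkohohkkohShS   [S -> o]
kkohohkkohShS => kkohohkkohohS   [S -> o]
kkohohkkohohS => kkohohkkohoho   [S -> o]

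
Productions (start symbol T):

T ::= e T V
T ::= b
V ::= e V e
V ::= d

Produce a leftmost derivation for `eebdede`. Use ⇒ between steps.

T ⇒ eTV ⇒ eeTVV ⇒ eebVV ⇒ eebdV ⇒ eebdeVe ⇒ eebdede

T ⇒ eTV   [T ::= e T V]
eTV ⇒ eeTVV   [T ::= e T V]
eeTVV ⇒ eebVV   [T ::= b]
eebVV ⇒ eebdV   [V ::= d]
eebdV ⇒ eebdeVe   [V ::= e V e]
eebdeVe ⇒ eebdede   [V ::= d]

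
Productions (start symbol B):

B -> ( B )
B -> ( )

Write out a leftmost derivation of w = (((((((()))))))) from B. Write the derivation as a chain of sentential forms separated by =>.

B => (B) => ((B)) => (((B))) => ((((B)))) => (((((B))))) => ((((((B)))))) => (((((((B))))))) => (((((((())))))))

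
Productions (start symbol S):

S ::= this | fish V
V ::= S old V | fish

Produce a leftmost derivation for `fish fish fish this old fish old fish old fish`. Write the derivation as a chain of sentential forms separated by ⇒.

S ⇒ fish V   [S ::= fish V]
fish V ⇒ fish S old V   [V ::= S old V]
fish S old V ⇒ fish fish V old V   [S ::= fish V]
fish fish V old V ⇒ fish fish S old V old V   [V ::= S old V]
fish fish S old V old V ⇒ fish fish fish V old V old V   [S ::= fish V]
fish fish fish V old V old V ⇒ fish fish fish S old V old V old V   [V ::= S old V]
fish fish fish S old V old V old V ⇒ fish fish fish this old V old V old V   [S ::= this]
fish fish fish this old V old V old V ⇒ fish fish fish this old fish old V old V   [V ::= fish]
fish fish fish this old fish old V old V ⇒ fish fish fish this old fish old fish old V   [V ::= fish]
fish fish fish this old fish old fish old V ⇒ fish fish fish this old fish old fish old fish   [V ::= fish]

S ⇒ fish V ⇒ fish S old V ⇒ fish fish V old V ⇒ fish fish S old V old V ⇒ fish fish fish V old V old V ⇒ fish fish fish S old V old V old V ⇒ fish fish fish this old V old V old V ⇒ fish fish fish this old fish old V old V ⇒ fish fish fish this old fish old fish old V ⇒ fish fish fish this old fish old fish old fish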